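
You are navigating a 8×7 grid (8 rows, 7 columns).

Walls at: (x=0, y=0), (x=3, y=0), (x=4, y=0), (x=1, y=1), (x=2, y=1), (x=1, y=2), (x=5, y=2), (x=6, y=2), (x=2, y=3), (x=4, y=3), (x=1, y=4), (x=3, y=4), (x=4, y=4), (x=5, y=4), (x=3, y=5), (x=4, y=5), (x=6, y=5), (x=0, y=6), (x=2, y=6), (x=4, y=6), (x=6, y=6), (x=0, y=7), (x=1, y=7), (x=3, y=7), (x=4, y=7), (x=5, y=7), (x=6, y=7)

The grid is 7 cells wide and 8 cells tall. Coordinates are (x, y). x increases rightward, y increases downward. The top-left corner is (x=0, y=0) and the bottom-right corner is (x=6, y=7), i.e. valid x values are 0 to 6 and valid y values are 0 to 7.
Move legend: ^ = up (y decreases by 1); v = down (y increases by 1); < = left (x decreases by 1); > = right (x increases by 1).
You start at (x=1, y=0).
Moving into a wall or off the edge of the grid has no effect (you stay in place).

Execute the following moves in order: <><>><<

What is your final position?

Answer: Final position: (x=1, y=0)

Derivation:
Start: (x=1, y=0)
  < (left): blocked, stay at (x=1, y=0)
  > (right): (x=1, y=0) -> (x=2, y=0)
  < (left): (x=2, y=0) -> (x=1, y=0)
  > (right): (x=1, y=0) -> (x=2, y=0)
  > (right): blocked, stay at (x=2, y=0)
  < (left): (x=2, y=0) -> (x=1, y=0)
  < (left): blocked, stay at (x=1, y=0)
Final: (x=1, y=0)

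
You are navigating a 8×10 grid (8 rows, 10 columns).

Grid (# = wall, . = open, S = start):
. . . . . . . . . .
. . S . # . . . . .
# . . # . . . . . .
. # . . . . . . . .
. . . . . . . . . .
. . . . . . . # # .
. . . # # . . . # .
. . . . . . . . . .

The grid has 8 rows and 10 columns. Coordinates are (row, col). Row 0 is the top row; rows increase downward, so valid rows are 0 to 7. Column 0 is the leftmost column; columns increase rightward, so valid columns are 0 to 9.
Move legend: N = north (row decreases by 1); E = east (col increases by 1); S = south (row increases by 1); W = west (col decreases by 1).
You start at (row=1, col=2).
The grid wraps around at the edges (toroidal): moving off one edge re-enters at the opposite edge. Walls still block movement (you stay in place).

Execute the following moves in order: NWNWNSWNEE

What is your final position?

Answer: Final position: (row=6, col=1)

Derivation:
Start: (row=1, col=2)
  N (north): (row=1, col=2) -> (row=0, col=2)
  W (west): (row=0, col=2) -> (row=0, col=1)
  N (north): (row=0, col=1) -> (row=7, col=1)
  W (west): (row=7, col=1) -> (row=7, col=0)
  N (north): (row=7, col=0) -> (row=6, col=0)
  S (south): (row=6, col=0) -> (row=7, col=0)
  W (west): (row=7, col=0) -> (row=7, col=9)
  N (north): (row=7, col=9) -> (row=6, col=9)
  E (east): (row=6, col=9) -> (row=6, col=0)
  E (east): (row=6, col=0) -> (row=6, col=1)
Final: (row=6, col=1)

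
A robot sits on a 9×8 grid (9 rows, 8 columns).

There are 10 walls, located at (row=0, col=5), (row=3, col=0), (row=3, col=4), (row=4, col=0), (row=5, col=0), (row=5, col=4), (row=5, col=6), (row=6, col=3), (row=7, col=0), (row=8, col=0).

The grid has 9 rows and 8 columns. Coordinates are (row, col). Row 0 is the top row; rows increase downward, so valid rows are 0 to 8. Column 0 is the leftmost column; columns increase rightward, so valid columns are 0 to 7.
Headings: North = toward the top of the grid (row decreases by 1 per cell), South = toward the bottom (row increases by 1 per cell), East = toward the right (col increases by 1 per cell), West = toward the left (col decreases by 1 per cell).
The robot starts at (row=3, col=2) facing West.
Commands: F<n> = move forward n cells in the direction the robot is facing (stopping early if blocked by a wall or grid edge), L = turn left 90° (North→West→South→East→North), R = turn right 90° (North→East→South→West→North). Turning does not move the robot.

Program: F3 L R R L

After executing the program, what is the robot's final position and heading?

Answer: Final position: (row=3, col=1), facing West

Derivation:
Start: (row=3, col=2), facing West
  F3: move forward 1/3 (blocked), now at (row=3, col=1)
  L: turn left, now facing South
  R: turn right, now facing West
  R: turn right, now facing North
  L: turn left, now facing West
Final: (row=3, col=1), facing West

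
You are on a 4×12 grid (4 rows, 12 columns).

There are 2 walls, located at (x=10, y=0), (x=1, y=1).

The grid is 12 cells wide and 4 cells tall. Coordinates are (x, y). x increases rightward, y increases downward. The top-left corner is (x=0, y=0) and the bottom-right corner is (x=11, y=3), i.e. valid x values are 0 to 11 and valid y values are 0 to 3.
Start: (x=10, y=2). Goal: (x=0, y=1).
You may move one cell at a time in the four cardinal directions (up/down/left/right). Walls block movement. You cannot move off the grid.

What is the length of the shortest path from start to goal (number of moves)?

BFS from (x=10, y=2) until reaching (x=0, y=1):
  Distance 0: (x=10, y=2)
  Distance 1: (x=10, y=1), (x=9, y=2), (x=11, y=2), (x=10, y=3)
  Distance 2: (x=9, y=1), (x=11, y=1), (x=8, y=2), (x=9, y=3), (x=11, y=3)
  Distance 3: (x=9, y=0), (x=11, y=0), (x=8, y=1), (x=7, y=2), (x=8, y=3)
  Distance 4: (x=8, y=0), (x=7, y=1), (x=6, y=2), (x=7, y=3)
  Distance 5: (x=7, y=0), (x=6, y=1), (x=5, y=2), (x=6, y=3)
  Distance 6: (x=6, y=0), (x=5, y=1), (x=4, y=2), (x=5, y=3)
  Distance 7: (x=5, y=0), (x=4, y=1), (x=3, y=2), (x=4, y=3)
  Distance 8: (x=4, y=0), (x=3, y=1), (x=2, y=2), (x=3, y=3)
  Distance 9: (x=3, y=0), (x=2, y=1), (x=1, y=2), (x=2, y=3)
  Distance 10: (x=2, y=0), (x=0, y=2), (x=1, y=3)
  Distance 11: (x=1, y=0), (x=0, y=1), (x=0, y=3)  <- goal reached here
One shortest path (11 moves): (x=10, y=2) -> (x=9, y=2) -> (x=8, y=2) -> (x=7, y=2) -> (x=6, y=2) -> (x=5, y=2) -> (x=4, y=2) -> (x=3, y=2) -> (x=2, y=2) -> (x=1, y=2) -> (x=0, y=2) -> (x=0, y=1)

Answer: Shortest path length: 11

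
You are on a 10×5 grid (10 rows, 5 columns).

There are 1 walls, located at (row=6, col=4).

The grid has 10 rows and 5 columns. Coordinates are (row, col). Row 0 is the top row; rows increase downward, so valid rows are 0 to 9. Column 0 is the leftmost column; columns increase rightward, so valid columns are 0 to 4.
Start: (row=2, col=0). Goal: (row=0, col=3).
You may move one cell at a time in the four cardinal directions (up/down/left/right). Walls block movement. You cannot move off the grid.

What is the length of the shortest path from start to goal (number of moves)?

Answer: Shortest path length: 5

Derivation:
BFS from (row=2, col=0) until reaching (row=0, col=3):
  Distance 0: (row=2, col=0)
  Distance 1: (row=1, col=0), (row=2, col=1), (row=3, col=0)
  Distance 2: (row=0, col=0), (row=1, col=1), (row=2, col=2), (row=3, col=1), (row=4, col=0)
  Distance 3: (row=0, col=1), (row=1, col=2), (row=2, col=3), (row=3, col=2), (row=4, col=1), (row=5, col=0)
  Distance 4: (row=0, col=2), (row=1, col=3), (row=2, col=4), (row=3, col=3), (row=4, col=2), (row=5, col=1), (row=6, col=0)
  Distance 5: (row=0, col=3), (row=1, col=4), (row=3, col=4), (row=4, col=3), (row=5, col=2), (row=6, col=1), (row=7, col=0)  <- goal reached here
One shortest path (5 moves): (row=2, col=0) -> (row=2, col=1) -> (row=2, col=2) -> (row=2, col=3) -> (row=1, col=3) -> (row=0, col=3)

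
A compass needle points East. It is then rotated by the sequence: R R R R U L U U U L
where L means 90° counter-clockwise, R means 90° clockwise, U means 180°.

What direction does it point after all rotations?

Answer: Final heading: West

Derivation:
Start: East
  R (right (90° clockwise)) -> South
  R (right (90° clockwise)) -> West
  R (right (90° clockwise)) -> North
  R (right (90° clockwise)) -> East
  U (U-turn (180°)) -> West
  L (left (90° counter-clockwise)) -> South
  U (U-turn (180°)) -> North
  U (U-turn (180°)) -> South
  U (U-turn (180°)) -> North
  L (left (90° counter-clockwise)) -> West
Final: West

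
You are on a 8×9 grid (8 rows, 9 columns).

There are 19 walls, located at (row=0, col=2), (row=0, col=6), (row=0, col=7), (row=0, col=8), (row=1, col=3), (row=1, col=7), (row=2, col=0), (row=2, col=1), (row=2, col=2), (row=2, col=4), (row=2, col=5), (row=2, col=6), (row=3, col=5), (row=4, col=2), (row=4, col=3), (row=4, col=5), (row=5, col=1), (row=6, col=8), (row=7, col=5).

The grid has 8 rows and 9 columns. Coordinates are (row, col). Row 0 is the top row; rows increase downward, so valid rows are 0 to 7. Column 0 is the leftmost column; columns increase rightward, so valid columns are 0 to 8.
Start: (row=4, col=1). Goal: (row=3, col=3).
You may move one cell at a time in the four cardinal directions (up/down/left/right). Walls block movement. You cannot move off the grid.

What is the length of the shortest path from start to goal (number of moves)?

BFS from (row=4, col=1) until reaching (row=3, col=3):
  Distance 0: (row=4, col=1)
  Distance 1: (row=3, col=1), (row=4, col=0)
  Distance 2: (row=3, col=0), (row=3, col=2), (row=5, col=0)
  Distance 3: (row=3, col=3), (row=6, col=0)  <- goal reached here
One shortest path (3 moves): (row=4, col=1) -> (row=3, col=1) -> (row=3, col=2) -> (row=3, col=3)

Answer: Shortest path length: 3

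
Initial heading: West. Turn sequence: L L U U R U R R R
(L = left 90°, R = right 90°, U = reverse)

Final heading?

Start: West
  L (left (90° counter-clockwise)) -> South
  L (left (90° counter-clockwise)) -> East
  U (U-turn (180°)) -> West
  U (U-turn (180°)) -> East
  R (right (90° clockwise)) -> South
  U (U-turn (180°)) -> North
  R (right (90° clockwise)) -> East
  R (right (90° clockwise)) -> South
  R (right (90° clockwise)) -> West
Final: West

Answer: Final heading: West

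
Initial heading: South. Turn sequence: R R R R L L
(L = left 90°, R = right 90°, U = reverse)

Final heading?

Start: South
  R (right (90° clockwise)) -> West
  R (right (90° clockwise)) -> North
  R (right (90° clockwise)) -> East
  R (right (90° clockwise)) -> South
  L (left (90° counter-clockwise)) -> East
  L (left (90° counter-clockwise)) -> North
Final: North

Answer: Final heading: North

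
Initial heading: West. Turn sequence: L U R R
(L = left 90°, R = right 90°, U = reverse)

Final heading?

Start: West
  L (left (90° counter-clockwise)) -> South
  U (U-turn (180°)) -> North
  R (right (90° clockwise)) -> East
  R (right (90° clockwise)) -> South
Final: South

Answer: Final heading: South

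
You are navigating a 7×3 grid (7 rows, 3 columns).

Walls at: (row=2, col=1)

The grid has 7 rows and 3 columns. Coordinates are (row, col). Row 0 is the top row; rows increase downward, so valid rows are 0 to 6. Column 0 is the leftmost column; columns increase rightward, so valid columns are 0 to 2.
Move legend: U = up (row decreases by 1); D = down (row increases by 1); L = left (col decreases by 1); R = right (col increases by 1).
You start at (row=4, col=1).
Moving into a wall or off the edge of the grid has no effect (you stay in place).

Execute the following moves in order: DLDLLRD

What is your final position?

Start: (row=4, col=1)
  D (down): (row=4, col=1) -> (row=5, col=1)
  L (left): (row=5, col=1) -> (row=5, col=0)
  D (down): (row=5, col=0) -> (row=6, col=0)
  L (left): blocked, stay at (row=6, col=0)
  L (left): blocked, stay at (row=6, col=0)
  R (right): (row=6, col=0) -> (row=6, col=1)
  D (down): blocked, stay at (row=6, col=1)
Final: (row=6, col=1)

Answer: Final position: (row=6, col=1)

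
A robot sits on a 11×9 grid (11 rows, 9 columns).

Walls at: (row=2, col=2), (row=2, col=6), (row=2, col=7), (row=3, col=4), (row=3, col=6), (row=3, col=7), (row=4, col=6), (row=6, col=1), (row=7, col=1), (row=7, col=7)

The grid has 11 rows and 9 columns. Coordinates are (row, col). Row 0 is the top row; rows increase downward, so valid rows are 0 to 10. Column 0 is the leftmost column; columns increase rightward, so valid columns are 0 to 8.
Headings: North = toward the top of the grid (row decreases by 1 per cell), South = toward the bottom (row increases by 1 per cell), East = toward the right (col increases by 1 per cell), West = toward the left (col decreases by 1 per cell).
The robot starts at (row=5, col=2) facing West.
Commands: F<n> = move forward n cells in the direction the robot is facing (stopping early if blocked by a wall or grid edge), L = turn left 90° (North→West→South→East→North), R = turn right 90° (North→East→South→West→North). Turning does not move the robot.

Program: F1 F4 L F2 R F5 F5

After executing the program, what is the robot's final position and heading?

Answer: Final position: (row=7, col=0), facing West

Derivation:
Start: (row=5, col=2), facing West
  F1: move forward 1, now at (row=5, col=1)
  F4: move forward 1/4 (blocked), now at (row=5, col=0)
  L: turn left, now facing South
  F2: move forward 2, now at (row=7, col=0)
  R: turn right, now facing West
  F5: move forward 0/5 (blocked), now at (row=7, col=0)
  F5: move forward 0/5 (blocked), now at (row=7, col=0)
Final: (row=7, col=0), facing West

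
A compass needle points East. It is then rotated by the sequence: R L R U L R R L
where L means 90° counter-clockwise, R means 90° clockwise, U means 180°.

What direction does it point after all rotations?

Answer: Final heading: North

Derivation:
Start: East
  R (right (90° clockwise)) -> South
  L (left (90° counter-clockwise)) -> East
  R (right (90° clockwise)) -> South
  U (U-turn (180°)) -> North
  L (left (90° counter-clockwise)) -> West
  R (right (90° clockwise)) -> North
  R (right (90° clockwise)) -> East
  L (left (90° counter-clockwise)) -> North
Final: North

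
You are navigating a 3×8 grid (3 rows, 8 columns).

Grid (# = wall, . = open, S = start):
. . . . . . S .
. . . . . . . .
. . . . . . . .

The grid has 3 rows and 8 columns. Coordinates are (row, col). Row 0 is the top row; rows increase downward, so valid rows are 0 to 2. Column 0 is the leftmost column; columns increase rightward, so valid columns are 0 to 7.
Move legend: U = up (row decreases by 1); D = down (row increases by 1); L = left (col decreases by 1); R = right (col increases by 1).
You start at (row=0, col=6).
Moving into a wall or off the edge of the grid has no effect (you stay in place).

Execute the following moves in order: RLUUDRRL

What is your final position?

Answer: Final position: (row=1, col=6)

Derivation:
Start: (row=0, col=6)
  R (right): (row=0, col=6) -> (row=0, col=7)
  L (left): (row=0, col=7) -> (row=0, col=6)
  U (up): blocked, stay at (row=0, col=6)
  U (up): blocked, stay at (row=0, col=6)
  D (down): (row=0, col=6) -> (row=1, col=6)
  R (right): (row=1, col=6) -> (row=1, col=7)
  R (right): blocked, stay at (row=1, col=7)
  L (left): (row=1, col=7) -> (row=1, col=6)
Final: (row=1, col=6)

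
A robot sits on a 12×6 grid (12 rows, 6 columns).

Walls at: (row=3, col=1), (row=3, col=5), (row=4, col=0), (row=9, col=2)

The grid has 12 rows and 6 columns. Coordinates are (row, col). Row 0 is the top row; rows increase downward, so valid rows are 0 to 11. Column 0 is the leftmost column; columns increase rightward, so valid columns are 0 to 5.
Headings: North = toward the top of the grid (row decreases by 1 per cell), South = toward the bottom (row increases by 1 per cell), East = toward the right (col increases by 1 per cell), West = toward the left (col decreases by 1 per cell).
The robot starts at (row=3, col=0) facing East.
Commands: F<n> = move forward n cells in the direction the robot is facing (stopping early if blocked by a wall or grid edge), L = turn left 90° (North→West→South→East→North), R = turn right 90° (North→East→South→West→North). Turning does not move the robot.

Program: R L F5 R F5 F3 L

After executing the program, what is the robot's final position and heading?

Answer: Final position: (row=3, col=0), facing East

Derivation:
Start: (row=3, col=0), facing East
  R: turn right, now facing South
  L: turn left, now facing East
  F5: move forward 0/5 (blocked), now at (row=3, col=0)
  R: turn right, now facing South
  F5: move forward 0/5 (blocked), now at (row=3, col=0)
  F3: move forward 0/3 (blocked), now at (row=3, col=0)
  L: turn left, now facing East
Final: (row=3, col=0), facing East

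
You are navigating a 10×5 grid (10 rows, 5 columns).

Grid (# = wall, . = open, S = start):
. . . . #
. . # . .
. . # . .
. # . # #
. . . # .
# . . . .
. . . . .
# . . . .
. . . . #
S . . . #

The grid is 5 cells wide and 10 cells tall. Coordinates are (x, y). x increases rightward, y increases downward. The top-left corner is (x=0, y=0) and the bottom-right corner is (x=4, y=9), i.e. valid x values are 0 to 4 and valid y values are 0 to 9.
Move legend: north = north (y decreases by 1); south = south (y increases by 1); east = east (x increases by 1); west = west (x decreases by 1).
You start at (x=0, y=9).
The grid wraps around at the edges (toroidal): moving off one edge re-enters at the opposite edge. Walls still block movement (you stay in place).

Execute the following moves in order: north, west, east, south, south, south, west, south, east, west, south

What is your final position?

Start: (x=0, y=9)
  north (north): (x=0, y=9) -> (x=0, y=8)
  west (west): blocked, stay at (x=0, y=8)
  east (east): (x=0, y=8) -> (x=1, y=8)
  south (south): (x=1, y=8) -> (x=1, y=9)
  south (south): (x=1, y=9) -> (x=1, y=0)
  south (south): (x=1, y=0) -> (x=1, y=1)
  west (west): (x=1, y=1) -> (x=0, y=1)
  south (south): (x=0, y=1) -> (x=0, y=2)
  east (east): (x=0, y=2) -> (x=1, y=2)
  west (west): (x=1, y=2) -> (x=0, y=2)
  south (south): (x=0, y=2) -> (x=0, y=3)
Final: (x=0, y=3)

Answer: Final position: (x=0, y=3)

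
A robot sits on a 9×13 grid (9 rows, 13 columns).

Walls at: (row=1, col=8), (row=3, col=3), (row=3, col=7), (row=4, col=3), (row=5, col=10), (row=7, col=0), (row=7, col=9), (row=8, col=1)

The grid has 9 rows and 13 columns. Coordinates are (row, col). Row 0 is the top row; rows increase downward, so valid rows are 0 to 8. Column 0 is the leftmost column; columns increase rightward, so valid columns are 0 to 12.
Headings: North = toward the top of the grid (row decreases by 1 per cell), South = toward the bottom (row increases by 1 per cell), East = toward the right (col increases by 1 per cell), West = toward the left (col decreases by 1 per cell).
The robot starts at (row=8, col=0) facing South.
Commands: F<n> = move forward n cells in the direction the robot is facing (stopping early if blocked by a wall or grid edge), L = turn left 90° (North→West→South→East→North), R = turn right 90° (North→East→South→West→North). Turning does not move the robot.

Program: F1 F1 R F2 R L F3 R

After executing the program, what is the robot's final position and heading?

Answer: Final position: (row=8, col=0), facing North

Derivation:
Start: (row=8, col=0), facing South
  F1: move forward 0/1 (blocked), now at (row=8, col=0)
  F1: move forward 0/1 (blocked), now at (row=8, col=0)
  R: turn right, now facing West
  F2: move forward 0/2 (blocked), now at (row=8, col=0)
  R: turn right, now facing North
  L: turn left, now facing West
  F3: move forward 0/3 (blocked), now at (row=8, col=0)
  R: turn right, now facing North
Final: (row=8, col=0), facing North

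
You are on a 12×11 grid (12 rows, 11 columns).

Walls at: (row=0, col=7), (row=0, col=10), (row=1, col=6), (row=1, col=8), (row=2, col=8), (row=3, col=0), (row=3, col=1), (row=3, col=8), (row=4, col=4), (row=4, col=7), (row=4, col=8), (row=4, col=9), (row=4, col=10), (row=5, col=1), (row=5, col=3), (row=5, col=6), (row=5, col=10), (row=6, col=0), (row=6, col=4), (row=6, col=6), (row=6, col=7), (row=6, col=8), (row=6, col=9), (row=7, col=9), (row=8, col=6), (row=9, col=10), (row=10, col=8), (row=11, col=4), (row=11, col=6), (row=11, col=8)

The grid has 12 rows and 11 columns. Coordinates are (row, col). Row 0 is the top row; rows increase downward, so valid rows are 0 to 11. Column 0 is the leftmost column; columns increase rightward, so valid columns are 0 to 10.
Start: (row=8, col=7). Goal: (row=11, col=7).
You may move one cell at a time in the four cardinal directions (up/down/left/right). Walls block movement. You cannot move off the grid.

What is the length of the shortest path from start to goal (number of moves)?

Answer: Shortest path length: 3

Derivation:
BFS from (row=8, col=7) until reaching (row=11, col=7):
  Distance 0: (row=8, col=7)
  Distance 1: (row=7, col=7), (row=8, col=8), (row=9, col=7)
  Distance 2: (row=7, col=6), (row=7, col=8), (row=8, col=9), (row=9, col=6), (row=9, col=8), (row=10, col=7)
  Distance 3: (row=7, col=5), (row=8, col=10), (row=9, col=5), (row=9, col=9), (row=10, col=6), (row=11, col=7)  <- goal reached here
One shortest path (3 moves): (row=8, col=7) -> (row=9, col=7) -> (row=10, col=7) -> (row=11, col=7)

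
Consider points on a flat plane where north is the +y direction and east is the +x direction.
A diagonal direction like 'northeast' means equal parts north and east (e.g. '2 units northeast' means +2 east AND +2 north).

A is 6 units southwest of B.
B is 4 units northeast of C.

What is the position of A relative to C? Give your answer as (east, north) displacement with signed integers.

Answer: A is at (east=-2, north=-2) relative to C.

Derivation:
Place C at the origin (east=0, north=0).
  B is 4 units northeast of C: delta (east=+4, north=+4); B at (east=4, north=4).
  A is 6 units southwest of B: delta (east=-6, north=-6); A at (east=-2, north=-2).
Therefore A relative to C: (east=-2, north=-2).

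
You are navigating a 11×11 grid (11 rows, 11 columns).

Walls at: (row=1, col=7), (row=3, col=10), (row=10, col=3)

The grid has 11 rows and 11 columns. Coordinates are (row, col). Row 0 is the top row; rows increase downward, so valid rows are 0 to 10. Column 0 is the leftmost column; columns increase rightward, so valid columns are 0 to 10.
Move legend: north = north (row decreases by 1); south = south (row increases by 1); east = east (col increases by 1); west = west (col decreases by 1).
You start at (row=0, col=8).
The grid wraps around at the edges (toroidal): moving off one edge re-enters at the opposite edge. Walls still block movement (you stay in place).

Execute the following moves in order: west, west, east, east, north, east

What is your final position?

Start: (row=0, col=8)
  west (west): (row=0, col=8) -> (row=0, col=7)
  west (west): (row=0, col=7) -> (row=0, col=6)
  east (east): (row=0, col=6) -> (row=0, col=7)
  east (east): (row=0, col=7) -> (row=0, col=8)
  north (north): (row=0, col=8) -> (row=10, col=8)
  east (east): (row=10, col=8) -> (row=10, col=9)
Final: (row=10, col=9)

Answer: Final position: (row=10, col=9)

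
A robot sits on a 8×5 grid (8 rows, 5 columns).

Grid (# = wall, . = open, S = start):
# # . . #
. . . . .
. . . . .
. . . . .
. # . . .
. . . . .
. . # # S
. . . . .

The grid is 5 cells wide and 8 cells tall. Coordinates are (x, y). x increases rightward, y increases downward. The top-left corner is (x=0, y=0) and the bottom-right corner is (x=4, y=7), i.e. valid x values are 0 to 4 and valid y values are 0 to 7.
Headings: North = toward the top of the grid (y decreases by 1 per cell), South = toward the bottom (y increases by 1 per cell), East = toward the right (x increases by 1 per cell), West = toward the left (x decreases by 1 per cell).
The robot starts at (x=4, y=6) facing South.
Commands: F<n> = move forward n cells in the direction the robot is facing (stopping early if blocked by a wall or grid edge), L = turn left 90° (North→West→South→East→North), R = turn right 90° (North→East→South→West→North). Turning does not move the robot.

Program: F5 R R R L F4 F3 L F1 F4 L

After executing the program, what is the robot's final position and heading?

Start: (x=4, y=6), facing South
  F5: move forward 1/5 (blocked), now at (x=4, y=7)
  R: turn right, now facing West
  R: turn right, now facing North
  R: turn right, now facing East
  L: turn left, now facing North
  F4: move forward 4, now at (x=4, y=3)
  F3: move forward 2/3 (blocked), now at (x=4, y=1)
  L: turn left, now facing West
  F1: move forward 1, now at (x=3, y=1)
  F4: move forward 3/4 (blocked), now at (x=0, y=1)
  L: turn left, now facing South
Final: (x=0, y=1), facing South

Answer: Final position: (x=0, y=1), facing South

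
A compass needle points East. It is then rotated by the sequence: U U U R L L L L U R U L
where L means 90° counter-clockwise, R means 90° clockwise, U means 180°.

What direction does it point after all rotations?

Start: East
  U (U-turn (180°)) -> West
  U (U-turn (180°)) -> East
  U (U-turn (180°)) -> West
  R (right (90° clockwise)) -> North
  L (left (90° counter-clockwise)) -> West
  L (left (90° counter-clockwise)) -> South
  L (left (90° counter-clockwise)) -> East
  L (left (90° counter-clockwise)) -> North
  U (U-turn (180°)) -> South
  R (right (90° clockwise)) -> West
  U (U-turn (180°)) -> East
  L (left (90° counter-clockwise)) -> North
Final: North

Answer: Final heading: North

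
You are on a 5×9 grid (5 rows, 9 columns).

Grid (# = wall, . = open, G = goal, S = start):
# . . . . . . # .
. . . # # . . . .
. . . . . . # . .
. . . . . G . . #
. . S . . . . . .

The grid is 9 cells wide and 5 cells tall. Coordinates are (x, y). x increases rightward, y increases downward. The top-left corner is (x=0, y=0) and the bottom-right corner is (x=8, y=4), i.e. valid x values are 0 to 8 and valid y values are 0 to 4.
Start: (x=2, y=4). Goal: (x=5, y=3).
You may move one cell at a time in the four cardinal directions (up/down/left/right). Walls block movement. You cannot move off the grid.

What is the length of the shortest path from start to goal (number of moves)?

BFS from (x=2, y=4) until reaching (x=5, y=3):
  Distance 0: (x=2, y=4)
  Distance 1: (x=2, y=3), (x=1, y=4), (x=3, y=4)
  Distance 2: (x=2, y=2), (x=1, y=3), (x=3, y=3), (x=0, y=4), (x=4, y=4)
  Distance 3: (x=2, y=1), (x=1, y=2), (x=3, y=2), (x=0, y=3), (x=4, y=3), (x=5, y=4)
  Distance 4: (x=2, y=0), (x=1, y=1), (x=0, y=2), (x=4, y=2), (x=5, y=3), (x=6, y=4)  <- goal reached here
One shortest path (4 moves): (x=2, y=4) -> (x=3, y=4) -> (x=4, y=4) -> (x=5, y=4) -> (x=5, y=3)

Answer: Shortest path length: 4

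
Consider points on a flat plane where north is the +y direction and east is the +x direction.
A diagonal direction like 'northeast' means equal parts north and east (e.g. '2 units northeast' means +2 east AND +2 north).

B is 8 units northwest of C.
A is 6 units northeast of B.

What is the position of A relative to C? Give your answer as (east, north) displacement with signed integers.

Answer: A is at (east=-2, north=14) relative to C.

Derivation:
Place C at the origin (east=0, north=0).
  B is 8 units northwest of C: delta (east=-8, north=+8); B at (east=-8, north=8).
  A is 6 units northeast of B: delta (east=+6, north=+6); A at (east=-2, north=14).
Therefore A relative to C: (east=-2, north=14).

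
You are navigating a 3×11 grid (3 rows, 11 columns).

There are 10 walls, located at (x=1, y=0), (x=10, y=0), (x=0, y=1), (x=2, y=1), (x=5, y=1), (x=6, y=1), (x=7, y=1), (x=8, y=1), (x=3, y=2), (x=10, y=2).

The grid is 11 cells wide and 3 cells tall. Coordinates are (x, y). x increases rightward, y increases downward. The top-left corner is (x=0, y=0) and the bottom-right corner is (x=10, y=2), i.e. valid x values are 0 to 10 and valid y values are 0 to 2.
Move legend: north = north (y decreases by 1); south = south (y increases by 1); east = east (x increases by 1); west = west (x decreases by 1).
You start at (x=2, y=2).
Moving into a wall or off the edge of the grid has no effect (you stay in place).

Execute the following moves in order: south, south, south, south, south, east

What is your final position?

Answer: Final position: (x=2, y=2)

Derivation:
Start: (x=2, y=2)
  [×5]south (south): blocked, stay at (x=2, y=2)
  east (east): blocked, stay at (x=2, y=2)
Final: (x=2, y=2)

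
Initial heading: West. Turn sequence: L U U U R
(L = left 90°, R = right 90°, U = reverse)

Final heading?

Answer: Final heading: East

Derivation:
Start: West
  L (left (90° counter-clockwise)) -> South
  U (U-turn (180°)) -> North
  U (U-turn (180°)) -> South
  U (U-turn (180°)) -> North
  R (right (90° clockwise)) -> East
Final: East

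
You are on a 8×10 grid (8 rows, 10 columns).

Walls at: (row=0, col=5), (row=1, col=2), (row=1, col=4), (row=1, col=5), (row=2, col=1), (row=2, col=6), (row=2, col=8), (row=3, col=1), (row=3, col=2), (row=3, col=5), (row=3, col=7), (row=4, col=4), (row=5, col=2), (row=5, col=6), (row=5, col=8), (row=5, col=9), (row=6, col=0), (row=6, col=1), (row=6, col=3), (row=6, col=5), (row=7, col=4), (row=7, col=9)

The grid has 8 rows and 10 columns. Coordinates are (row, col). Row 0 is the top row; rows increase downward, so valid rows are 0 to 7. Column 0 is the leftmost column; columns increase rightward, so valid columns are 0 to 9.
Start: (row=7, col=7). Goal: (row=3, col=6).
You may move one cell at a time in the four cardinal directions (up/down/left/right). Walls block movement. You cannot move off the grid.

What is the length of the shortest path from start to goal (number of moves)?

Answer: Shortest path length: 5

Derivation:
BFS from (row=7, col=7) until reaching (row=3, col=6):
  Distance 0: (row=7, col=7)
  Distance 1: (row=6, col=7), (row=7, col=6), (row=7, col=8)
  Distance 2: (row=5, col=7), (row=6, col=6), (row=6, col=8), (row=7, col=5)
  Distance 3: (row=4, col=7), (row=6, col=9)
  Distance 4: (row=4, col=6), (row=4, col=8)
  Distance 5: (row=3, col=6), (row=3, col=8), (row=4, col=5), (row=4, col=9)  <- goal reached here
One shortest path (5 moves): (row=7, col=7) -> (row=6, col=7) -> (row=5, col=7) -> (row=4, col=7) -> (row=4, col=6) -> (row=3, col=6)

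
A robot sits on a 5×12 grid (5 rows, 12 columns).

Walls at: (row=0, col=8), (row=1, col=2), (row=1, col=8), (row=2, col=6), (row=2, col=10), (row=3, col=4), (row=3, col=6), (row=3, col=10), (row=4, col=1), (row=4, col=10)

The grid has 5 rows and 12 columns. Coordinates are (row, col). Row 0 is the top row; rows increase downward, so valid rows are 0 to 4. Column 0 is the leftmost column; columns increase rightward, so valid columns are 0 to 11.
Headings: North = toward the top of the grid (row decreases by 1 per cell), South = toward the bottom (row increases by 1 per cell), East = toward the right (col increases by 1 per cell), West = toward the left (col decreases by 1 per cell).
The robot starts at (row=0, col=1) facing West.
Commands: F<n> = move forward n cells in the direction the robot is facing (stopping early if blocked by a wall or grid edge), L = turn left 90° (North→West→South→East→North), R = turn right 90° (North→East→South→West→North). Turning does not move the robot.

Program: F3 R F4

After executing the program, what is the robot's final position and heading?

Answer: Final position: (row=0, col=0), facing North

Derivation:
Start: (row=0, col=1), facing West
  F3: move forward 1/3 (blocked), now at (row=0, col=0)
  R: turn right, now facing North
  F4: move forward 0/4 (blocked), now at (row=0, col=0)
Final: (row=0, col=0), facing North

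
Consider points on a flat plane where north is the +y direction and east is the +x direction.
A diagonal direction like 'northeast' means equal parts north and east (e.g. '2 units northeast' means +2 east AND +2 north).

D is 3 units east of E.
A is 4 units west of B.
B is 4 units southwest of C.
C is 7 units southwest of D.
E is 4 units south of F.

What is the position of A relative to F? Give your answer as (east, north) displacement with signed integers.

Place F at the origin (east=0, north=0).
  E is 4 units south of F: delta (east=+0, north=-4); E at (east=0, north=-4).
  D is 3 units east of E: delta (east=+3, north=+0); D at (east=3, north=-4).
  C is 7 units southwest of D: delta (east=-7, north=-7); C at (east=-4, north=-11).
  B is 4 units southwest of C: delta (east=-4, north=-4); B at (east=-8, north=-15).
  A is 4 units west of B: delta (east=-4, north=+0); A at (east=-12, north=-15).
Therefore A relative to F: (east=-12, north=-15).

Answer: A is at (east=-12, north=-15) relative to F.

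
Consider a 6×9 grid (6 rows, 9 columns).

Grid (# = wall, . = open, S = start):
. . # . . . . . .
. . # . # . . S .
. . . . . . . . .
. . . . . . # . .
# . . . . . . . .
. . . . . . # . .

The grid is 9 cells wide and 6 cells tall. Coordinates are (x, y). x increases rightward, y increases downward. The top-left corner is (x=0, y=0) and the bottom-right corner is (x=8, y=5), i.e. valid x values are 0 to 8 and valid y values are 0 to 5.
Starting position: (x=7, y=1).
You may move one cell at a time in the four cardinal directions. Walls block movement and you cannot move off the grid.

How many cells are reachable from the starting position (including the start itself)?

BFS flood-fill from (x=7, y=1):
  Distance 0: (x=7, y=1)
  Distance 1: (x=7, y=0), (x=6, y=1), (x=8, y=1), (x=7, y=2)
  Distance 2: (x=6, y=0), (x=8, y=0), (x=5, y=1), (x=6, y=2), (x=8, y=2), (x=7, y=3)
  Distance 3: (x=5, y=0), (x=5, y=2), (x=8, y=3), (x=7, y=4)
  Distance 4: (x=4, y=0), (x=4, y=2), (x=5, y=3), (x=6, y=4), (x=8, y=4), (x=7, y=5)
  Distance 5: (x=3, y=0), (x=3, y=2), (x=4, y=3), (x=5, y=4), (x=8, y=5)
  Distance 6: (x=3, y=1), (x=2, y=2), (x=3, y=3), (x=4, y=4), (x=5, y=5)
  Distance 7: (x=1, y=2), (x=2, y=3), (x=3, y=4), (x=4, y=5)
  Distance 8: (x=1, y=1), (x=0, y=2), (x=1, y=3), (x=2, y=4), (x=3, y=5)
  Distance 9: (x=1, y=0), (x=0, y=1), (x=0, y=3), (x=1, y=4), (x=2, y=5)
  Distance 10: (x=0, y=0), (x=1, y=5)
  Distance 11: (x=0, y=5)
Total reachable: 48 (grid has 48 open cells total)

Answer: Reachable cells: 48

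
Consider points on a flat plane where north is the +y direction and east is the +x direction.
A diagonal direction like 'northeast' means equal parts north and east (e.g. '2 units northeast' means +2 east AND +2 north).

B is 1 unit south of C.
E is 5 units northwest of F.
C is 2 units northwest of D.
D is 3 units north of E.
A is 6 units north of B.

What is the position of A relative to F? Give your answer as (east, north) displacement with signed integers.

Place F at the origin (east=0, north=0).
  E is 5 units northwest of F: delta (east=-5, north=+5); E at (east=-5, north=5).
  D is 3 units north of E: delta (east=+0, north=+3); D at (east=-5, north=8).
  C is 2 units northwest of D: delta (east=-2, north=+2); C at (east=-7, north=10).
  B is 1 unit south of C: delta (east=+0, north=-1); B at (east=-7, north=9).
  A is 6 units north of B: delta (east=+0, north=+6); A at (east=-7, north=15).
Therefore A relative to F: (east=-7, north=15).

Answer: A is at (east=-7, north=15) relative to F.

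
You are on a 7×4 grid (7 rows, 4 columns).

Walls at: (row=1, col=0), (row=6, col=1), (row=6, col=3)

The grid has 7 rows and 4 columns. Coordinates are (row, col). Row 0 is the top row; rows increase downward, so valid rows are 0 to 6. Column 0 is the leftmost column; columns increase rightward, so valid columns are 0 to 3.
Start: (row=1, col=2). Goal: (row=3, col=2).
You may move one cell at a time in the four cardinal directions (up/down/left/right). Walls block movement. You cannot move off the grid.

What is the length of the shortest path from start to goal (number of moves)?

Answer: Shortest path length: 2

Derivation:
BFS from (row=1, col=2) until reaching (row=3, col=2):
  Distance 0: (row=1, col=2)
  Distance 1: (row=0, col=2), (row=1, col=1), (row=1, col=3), (row=2, col=2)
  Distance 2: (row=0, col=1), (row=0, col=3), (row=2, col=1), (row=2, col=3), (row=3, col=2)  <- goal reached here
One shortest path (2 moves): (row=1, col=2) -> (row=2, col=2) -> (row=3, col=2)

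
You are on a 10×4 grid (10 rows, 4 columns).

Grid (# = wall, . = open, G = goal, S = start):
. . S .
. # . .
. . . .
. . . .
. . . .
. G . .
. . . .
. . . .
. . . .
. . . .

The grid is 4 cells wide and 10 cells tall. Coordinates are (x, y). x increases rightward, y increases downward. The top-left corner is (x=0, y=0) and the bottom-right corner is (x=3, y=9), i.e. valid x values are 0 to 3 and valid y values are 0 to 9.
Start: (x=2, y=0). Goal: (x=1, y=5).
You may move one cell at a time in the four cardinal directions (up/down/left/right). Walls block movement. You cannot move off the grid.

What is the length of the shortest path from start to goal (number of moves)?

Answer: Shortest path length: 6

Derivation:
BFS from (x=2, y=0) until reaching (x=1, y=5):
  Distance 0: (x=2, y=0)
  Distance 1: (x=1, y=0), (x=3, y=0), (x=2, y=1)
  Distance 2: (x=0, y=0), (x=3, y=1), (x=2, y=2)
  Distance 3: (x=0, y=1), (x=1, y=2), (x=3, y=2), (x=2, y=3)
  Distance 4: (x=0, y=2), (x=1, y=3), (x=3, y=3), (x=2, y=4)
  Distance 5: (x=0, y=3), (x=1, y=4), (x=3, y=4), (x=2, y=5)
  Distance 6: (x=0, y=4), (x=1, y=5), (x=3, y=5), (x=2, y=6)  <- goal reached here
One shortest path (6 moves): (x=2, y=0) -> (x=2, y=1) -> (x=2, y=2) -> (x=1, y=2) -> (x=1, y=3) -> (x=1, y=4) -> (x=1, y=5)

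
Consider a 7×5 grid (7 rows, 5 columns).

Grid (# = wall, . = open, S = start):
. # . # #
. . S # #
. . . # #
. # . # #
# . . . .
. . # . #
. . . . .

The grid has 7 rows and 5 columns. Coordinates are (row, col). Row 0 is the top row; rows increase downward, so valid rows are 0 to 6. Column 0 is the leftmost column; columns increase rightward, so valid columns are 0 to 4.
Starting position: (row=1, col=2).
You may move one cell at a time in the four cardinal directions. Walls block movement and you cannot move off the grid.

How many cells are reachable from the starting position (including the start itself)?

Answer: Reachable cells: 22

Derivation:
BFS flood-fill from (row=1, col=2):
  Distance 0: (row=1, col=2)
  Distance 1: (row=0, col=2), (row=1, col=1), (row=2, col=2)
  Distance 2: (row=1, col=0), (row=2, col=1), (row=3, col=2)
  Distance 3: (row=0, col=0), (row=2, col=0), (row=4, col=2)
  Distance 4: (row=3, col=0), (row=4, col=1), (row=4, col=3)
  Distance 5: (row=4, col=4), (row=5, col=1), (row=5, col=3)
  Distance 6: (row=5, col=0), (row=6, col=1), (row=6, col=3)
  Distance 7: (row=6, col=0), (row=6, col=2), (row=6, col=4)
Total reachable: 22 (grid has 22 open cells total)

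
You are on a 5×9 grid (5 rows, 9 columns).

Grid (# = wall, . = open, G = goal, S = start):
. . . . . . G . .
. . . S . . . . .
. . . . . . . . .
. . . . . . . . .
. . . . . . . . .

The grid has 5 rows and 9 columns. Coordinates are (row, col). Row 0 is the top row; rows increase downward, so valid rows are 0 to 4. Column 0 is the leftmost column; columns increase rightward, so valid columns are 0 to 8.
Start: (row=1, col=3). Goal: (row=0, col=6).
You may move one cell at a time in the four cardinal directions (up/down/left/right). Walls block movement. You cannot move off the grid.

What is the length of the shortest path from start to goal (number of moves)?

BFS from (row=1, col=3) until reaching (row=0, col=6):
  Distance 0: (row=1, col=3)
  Distance 1: (row=0, col=3), (row=1, col=2), (row=1, col=4), (row=2, col=3)
  Distance 2: (row=0, col=2), (row=0, col=4), (row=1, col=1), (row=1, col=5), (row=2, col=2), (row=2, col=4), (row=3, col=3)
  Distance 3: (row=0, col=1), (row=0, col=5), (row=1, col=0), (row=1, col=6), (row=2, col=1), (row=2, col=5), (row=3, col=2), (row=3, col=4), (row=4, col=3)
  Distance 4: (row=0, col=0), (row=0, col=6), (row=1, col=7), (row=2, col=0), (row=2, col=6), (row=3, col=1), (row=3, col=5), (row=4, col=2), (row=4, col=4)  <- goal reached here
One shortest path (4 moves): (row=1, col=3) -> (row=1, col=4) -> (row=1, col=5) -> (row=1, col=6) -> (row=0, col=6)

Answer: Shortest path length: 4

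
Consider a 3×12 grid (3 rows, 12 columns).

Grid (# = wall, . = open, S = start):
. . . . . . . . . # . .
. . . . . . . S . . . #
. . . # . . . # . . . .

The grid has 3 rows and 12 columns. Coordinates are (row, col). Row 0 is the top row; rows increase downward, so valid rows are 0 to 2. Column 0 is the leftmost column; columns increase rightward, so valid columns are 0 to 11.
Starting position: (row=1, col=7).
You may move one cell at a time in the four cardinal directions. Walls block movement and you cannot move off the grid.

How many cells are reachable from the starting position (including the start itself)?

Answer: Reachable cells: 32

Derivation:
BFS flood-fill from (row=1, col=7):
  Distance 0: (row=1, col=7)
  Distance 1: (row=0, col=7), (row=1, col=6), (row=1, col=8)
  Distance 2: (row=0, col=6), (row=0, col=8), (row=1, col=5), (row=1, col=9), (row=2, col=6), (row=2, col=8)
  Distance 3: (row=0, col=5), (row=1, col=4), (row=1, col=10), (row=2, col=5), (row=2, col=9)
  Distance 4: (row=0, col=4), (row=0, col=10), (row=1, col=3), (row=2, col=4), (row=2, col=10)
  Distance 5: (row=0, col=3), (row=0, col=11), (row=1, col=2), (row=2, col=11)
  Distance 6: (row=0, col=2), (row=1, col=1), (row=2, col=2)
  Distance 7: (row=0, col=1), (row=1, col=0), (row=2, col=1)
  Distance 8: (row=0, col=0), (row=2, col=0)
Total reachable: 32 (grid has 32 open cells total)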